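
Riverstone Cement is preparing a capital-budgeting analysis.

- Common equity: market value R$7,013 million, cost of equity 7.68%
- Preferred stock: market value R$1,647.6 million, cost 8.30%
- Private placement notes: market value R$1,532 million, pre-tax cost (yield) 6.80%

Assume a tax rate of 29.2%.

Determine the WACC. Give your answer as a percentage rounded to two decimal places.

Total capital V = 7013 + 1647.6 + 1532 = 10192.6.
Equity: weight = 7013/10192.6 = 0.6880; cost = 7.68%.
Preferred: weight = 1647.6/10192.6 = 0.1616; cost = 8.3%.
Private placement notes: weight = 1532/10192.6 = 0.1503; after-tax cost = 6.8% × (1 − 29.2%) = 4.8144%.
WACC = 0.6880 × 7.6800% + 0.1616 × 8.3000% + 0.1503 × 4.8144% = 7.3495%.

7.35%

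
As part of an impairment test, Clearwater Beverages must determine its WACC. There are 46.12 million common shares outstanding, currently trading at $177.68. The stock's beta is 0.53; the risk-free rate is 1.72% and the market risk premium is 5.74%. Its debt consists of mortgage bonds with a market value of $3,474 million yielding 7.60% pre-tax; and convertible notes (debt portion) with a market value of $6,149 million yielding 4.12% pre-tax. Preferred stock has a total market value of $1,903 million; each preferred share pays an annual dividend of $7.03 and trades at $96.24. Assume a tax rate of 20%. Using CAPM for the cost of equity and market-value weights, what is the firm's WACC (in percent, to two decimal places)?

Cost of equity via CAPM: Re = 1.72% + 0.53 × 5.74% = 4.7622%.
Cost of preferred: Rp = 7.03 / 96.24 = 7.3047%.
Market value of equity E = 177.68 × 46.12m = 8194.6016m.
Total capital V = 8194.6016 + 1903 + 3474 + 6149 = 19720.6016.
Equity: weight = 8194.6016/19720.6016 = 0.4155; cost = 4.7622%.
Preferred: weight = 1903/19720.6016 = 0.0965; cost = 7.3047%.
Mortgage bonds: weight = 3474/19720.6016 = 0.1762; after-tax cost = 7.6% × (1 − 20%) = 6.0800%.
Convertible notes (debt portion): weight = 6149/19720.6016 = 0.3118; after-tax cost = 4.12% × (1 − 20%) = 3.2960%.
WACC = 0.4155 × 4.7622% + 0.0965 × 7.3047% + 0.1762 × 6.0800% + 0.3118 × 3.2960% = 4.7825%.

4.78%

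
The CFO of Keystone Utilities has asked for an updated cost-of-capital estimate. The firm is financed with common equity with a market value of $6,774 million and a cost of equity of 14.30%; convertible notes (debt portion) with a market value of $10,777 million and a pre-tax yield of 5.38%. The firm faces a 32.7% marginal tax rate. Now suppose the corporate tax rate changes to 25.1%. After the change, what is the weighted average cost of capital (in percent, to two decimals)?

7.99%

After the change:
Total capital V = 6774 + 10777 = 17551.
Equity: weight = 6774/17551 = 0.3860; cost = 14.3%.
Convertible notes (debt portion): weight = 10777/17551 = 0.6140; after-tax cost = 5.38% × (1 − 25.1%) = 4.0296%.
WACC = 0.3860 × 14.3000% + 0.6140 × 4.0296% = 7.9936%.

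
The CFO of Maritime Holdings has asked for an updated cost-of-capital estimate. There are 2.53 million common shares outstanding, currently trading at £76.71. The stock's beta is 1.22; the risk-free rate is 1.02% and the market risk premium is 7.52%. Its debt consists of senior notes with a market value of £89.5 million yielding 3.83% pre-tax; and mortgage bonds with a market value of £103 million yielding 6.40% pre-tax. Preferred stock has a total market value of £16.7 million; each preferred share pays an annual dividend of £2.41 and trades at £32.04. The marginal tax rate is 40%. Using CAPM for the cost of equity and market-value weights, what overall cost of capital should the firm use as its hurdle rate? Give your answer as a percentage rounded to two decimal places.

Cost of equity via CAPM: Re = 1.02% + 1.22 × 7.52% = 10.1944%.
Cost of preferred: Rp = 2.41 / 32.04 = 7.5218%.
Market value of equity E = 76.71 × 2.53m = 194.0763m.
Total capital V = 194.0763 + 16.7 + 89.5 + 103 = 403.2763.
Equity: weight = 194.0763/403.2763 = 0.4812; cost = 10.1944%.
Preferred: weight = 16.7/403.2763 = 0.0414; cost = 7.5218%.
Senior notes: weight = 89.5/403.2763 = 0.2219; after-tax cost = 3.83% × (1 − 40%) = 2.2980%.
Mortgage bonds: weight = 103/403.2763 = 0.2554; after-tax cost = 6.4% × (1 − 40%) = 3.8400%.
WACC = 0.4812 × 10.1944% + 0.0414 × 7.5218% + 0.2219 × 2.2980% + 0.2554 × 3.8400% = 6.7083%.

6.71%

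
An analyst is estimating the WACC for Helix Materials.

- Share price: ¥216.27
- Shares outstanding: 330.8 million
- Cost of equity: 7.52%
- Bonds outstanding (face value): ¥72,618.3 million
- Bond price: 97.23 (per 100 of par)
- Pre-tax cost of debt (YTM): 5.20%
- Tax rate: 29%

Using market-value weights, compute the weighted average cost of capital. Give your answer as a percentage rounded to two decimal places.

5.62%

Market value of equity E = 216.27 × 330.8m = 71542.116m. Market value of debt D = 72618.3m × 97.23/100 = 70606.77309m.
Total capital V = 71542.116 + 70606.77309 = 142148.88909.
Equity: weight = 71542.116/142148.88909 = 0.5033; cost = 7.52%.
Bonds outstanding: weight = 70606.77309/142148.88909 = 0.4967; after-tax cost = 5.2% × (1 − 29%) = 3.6920%.
WACC = 0.5033 × 7.5200% + 0.4967 × 3.6920% = 5.6186%.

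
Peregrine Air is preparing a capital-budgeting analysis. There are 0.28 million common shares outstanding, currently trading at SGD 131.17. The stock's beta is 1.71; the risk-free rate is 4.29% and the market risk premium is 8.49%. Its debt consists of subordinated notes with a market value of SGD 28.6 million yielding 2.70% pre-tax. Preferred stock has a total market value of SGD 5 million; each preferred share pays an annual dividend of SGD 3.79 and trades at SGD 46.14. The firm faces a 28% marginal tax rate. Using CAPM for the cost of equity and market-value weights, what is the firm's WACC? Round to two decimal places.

Cost of equity via CAPM: Re = 4.29% + 1.71 × 8.49% = 18.8079%.
Cost of preferred: Rp = 3.79 / 46.14 = 8.2141%.
Market value of equity E = 131.17 × 0.28m = 36.7276m.
Total capital V = 36.7276 + 5 + 28.6 = 70.3276.
Equity: weight = 36.7276/70.3276 = 0.5222; cost = 18.8079%.
Preferred: weight = 5/70.3276 = 0.0711; cost = 8.2141%.
Subordinated notes: weight = 28.6/70.3276 = 0.4067; after-tax cost = 2.7% × (1 − 28%) = 1.9440%.
WACC = 0.5222 × 18.8079% + 0.0711 × 8.2141% + 0.4067 × 1.9440% = 11.1967%.

11.20%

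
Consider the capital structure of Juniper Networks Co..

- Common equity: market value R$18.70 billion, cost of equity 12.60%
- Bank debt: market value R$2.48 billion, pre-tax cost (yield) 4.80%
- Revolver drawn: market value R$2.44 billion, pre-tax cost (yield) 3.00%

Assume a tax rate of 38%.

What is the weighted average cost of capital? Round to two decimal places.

Total capital V = 18.7 + 2.48 + 2.44 = 23.62.
Equity: weight = 18.7/23.62 = 0.7917; cost = 12.6%.
Bank debt: weight = 2.48/23.62 = 0.1050; after-tax cost = 4.8% × (1 − 38%) = 2.9760%.
Revolver drawn: weight = 2.44/23.62 = 0.1033; after-tax cost = 3% × (1 − 38%) = 1.8600%.
WACC = 0.7917 × 12.6000% + 0.1050 × 2.9760% + 0.1033 × 1.8600% = 10.4801%.

10.48%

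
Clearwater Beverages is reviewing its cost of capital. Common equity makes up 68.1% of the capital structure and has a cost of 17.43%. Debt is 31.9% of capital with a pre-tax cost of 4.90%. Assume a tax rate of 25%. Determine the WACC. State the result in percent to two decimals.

13.04%

After-tax cost of debt = 4.9% × (1 − 25%) = 3.6750%.
WACC = 0.681 × 17.4300% + 0.319 × 3.6750% = 13.0422%.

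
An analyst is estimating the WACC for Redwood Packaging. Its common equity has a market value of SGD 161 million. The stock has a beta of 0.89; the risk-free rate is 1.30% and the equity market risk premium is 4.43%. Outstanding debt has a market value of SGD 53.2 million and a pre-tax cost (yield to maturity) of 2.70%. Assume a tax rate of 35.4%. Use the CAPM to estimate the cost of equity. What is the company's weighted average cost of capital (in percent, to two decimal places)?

Cost of equity via CAPM: Re = 1.3% + 0.89 × 4.43% = 5.2427%.
Total capital V = 161 + 53.2 = 214.2.
Equity: weight = 161/214.2 = 0.7516; cost = 5.2427%.
Debt: weight = 53.2/214.2 = 0.2484; after-tax cost = 2.7% × (1 − 35.4%) = 1.7442%.
WACC = 0.7516 × 5.2427% + 0.2484 × 1.7442% = 4.3738%.

4.37%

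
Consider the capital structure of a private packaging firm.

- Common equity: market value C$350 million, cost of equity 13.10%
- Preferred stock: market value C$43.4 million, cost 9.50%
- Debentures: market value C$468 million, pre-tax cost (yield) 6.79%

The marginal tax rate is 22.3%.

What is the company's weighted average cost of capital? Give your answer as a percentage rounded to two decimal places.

Total capital V = 350 + 43.4 + 468 = 861.4.
Equity: weight = 350/861.4 = 0.4063; cost = 13.1%.
Preferred: weight = 43.4/861.4 = 0.0504; cost = 9.5%.
Debentures: weight = 468/861.4 = 0.5433; after-tax cost = 6.79% × (1 − 22.3%) = 5.2758%.
WACC = 0.4063 × 13.1000% + 0.0504 × 9.5000% + 0.5433 × 5.2758% = 8.6677%.

8.67%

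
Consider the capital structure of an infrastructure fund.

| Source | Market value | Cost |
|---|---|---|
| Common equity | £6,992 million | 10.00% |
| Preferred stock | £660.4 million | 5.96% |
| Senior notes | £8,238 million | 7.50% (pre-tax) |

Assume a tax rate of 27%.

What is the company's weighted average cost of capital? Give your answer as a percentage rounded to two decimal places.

7.49%

Total capital V = 6992 + 660.4 + 8238 = 15890.4.
Equity: weight = 6992/15890.4 = 0.4400; cost = 10%.
Preferred: weight = 660.4/15890.4 = 0.0416; cost = 5.96%.
Senior notes: weight = 8238/15890.4 = 0.5184; after-tax cost = 7.5% × (1 − 27%) = 5.4750%.
WACC = 0.4400 × 10.0000% + 0.0416 × 5.9600% + 0.5184 × 5.4750% = 7.4862%.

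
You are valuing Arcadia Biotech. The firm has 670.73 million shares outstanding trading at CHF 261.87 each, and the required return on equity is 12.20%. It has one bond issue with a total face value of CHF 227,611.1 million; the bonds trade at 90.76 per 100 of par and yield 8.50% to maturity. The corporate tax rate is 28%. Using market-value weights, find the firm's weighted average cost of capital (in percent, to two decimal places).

8.91%

Market value of equity E = 261.87 × 670.73m = 175644.0651m. Market value of debt D = 227611.1m × 90.76/100 = 206579.83436m.
Total capital V = 175644.0651 + 206579.83436 = 382223.89946.
Equity: weight = 175644.0651/382223.89946 = 0.4595; cost = 12.2%.
Bonds outstanding: weight = 206579.83436/382223.89946 = 0.5405; after-tax cost = 8.5% × (1 − 28%) = 6.1200%.
WACC = 0.4595 × 12.2000% + 0.5405 × 6.1200% = 8.9140%.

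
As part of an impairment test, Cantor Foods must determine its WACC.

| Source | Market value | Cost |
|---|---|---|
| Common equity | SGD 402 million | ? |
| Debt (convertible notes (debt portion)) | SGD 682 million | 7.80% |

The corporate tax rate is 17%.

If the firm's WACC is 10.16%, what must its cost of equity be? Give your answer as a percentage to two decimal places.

Total capital V = 402 + 682 = 1084.
Equity weight = 402/1084 = 0.3708.
Convertible notes (debt portion) weight = 682/1084 = 0.6292.
Debt contribution = 0.6292 × 7.8% × (1 − 17%) = 4.0731%.
Required equity contribution = 10.16% − 4.0731% = 6.0869%.
Re = 6.0869% / 0.3708 = 16.4134%.

16.41%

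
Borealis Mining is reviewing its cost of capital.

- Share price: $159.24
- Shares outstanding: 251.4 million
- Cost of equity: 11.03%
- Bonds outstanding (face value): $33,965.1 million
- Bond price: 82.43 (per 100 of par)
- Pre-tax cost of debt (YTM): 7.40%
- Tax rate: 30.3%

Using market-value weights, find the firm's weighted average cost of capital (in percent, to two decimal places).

8.61%

Market value of equity E = 159.24 × 251.4m = 40032.936m. Market value of debt D = 33965.1m × 82.43/100 = 27997.43193m.
Total capital V = 40032.936 + 27997.43193 = 68030.36793.
Equity: weight = 40032.936/68030.36793 = 0.5885; cost = 11.03%.
Bonds outstanding: weight = 27997.43193/68030.36793 = 0.4115; after-tax cost = 7.4% × (1 − 30.3%) = 5.1578%.
WACC = 0.5885 × 11.0300% + 0.4115 × 5.1578% = 8.6133%.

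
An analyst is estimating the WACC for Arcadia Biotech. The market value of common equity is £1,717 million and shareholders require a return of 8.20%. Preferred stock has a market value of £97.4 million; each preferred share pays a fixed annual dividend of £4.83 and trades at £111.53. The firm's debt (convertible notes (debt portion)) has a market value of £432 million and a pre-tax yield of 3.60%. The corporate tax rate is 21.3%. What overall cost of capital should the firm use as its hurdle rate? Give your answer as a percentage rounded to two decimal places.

7.00%

Cost of preferred: Rp = 4.83 / 111.53 = 4.3307%.
Total capital V = 1717 + 97.4 + 432 = 2246.4.
Equity: weight = 1717/2246.4 = 0.7643; cost = 8.2%.
Preferred: weight = 97.4/2246.4 = 0.0434; cost = 4.3307%.
Convertible notes (debt portion): weight = 432/2246.4 = 0.1923; after-tax cost = 3.6% × (1 − 21.3%) = 2.8332%.
WACC = 0.7643 × 8.2000% + 0.0434 × 4.3307% + 0.1923 × 2.8332% = 7.0002%.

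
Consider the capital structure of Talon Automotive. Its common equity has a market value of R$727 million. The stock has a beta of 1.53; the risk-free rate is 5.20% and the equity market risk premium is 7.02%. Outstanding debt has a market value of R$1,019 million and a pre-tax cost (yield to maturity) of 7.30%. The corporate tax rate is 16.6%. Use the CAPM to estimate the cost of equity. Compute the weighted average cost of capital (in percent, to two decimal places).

10.19%

Cost of equity via CAPM: Re = 5.2% + 1.53 × 7.02% = 15.9406%.
Total capital V = 727 + 1019 = 1746.
Equity: weight = 727/1746 = 0.4164; cost = 15.9406%.
Debt: weight = 1019/1746 = 0.5836; after-tax cost = 7.3% × (1 − 16.6%) = 6.0882%.
WACC = 0.4164 × 15.9406% + 0.5836 × 6.0882% = 10.1905%.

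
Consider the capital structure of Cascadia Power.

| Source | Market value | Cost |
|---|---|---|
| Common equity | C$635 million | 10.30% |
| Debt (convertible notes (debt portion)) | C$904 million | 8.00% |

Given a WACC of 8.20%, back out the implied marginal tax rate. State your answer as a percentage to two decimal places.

Total capital V = 635 + 904 = 1539.
Equity weight = 635/1539 = 0.4126.
Convertible notes (debt portion) weight = 904/1539 = 0.5874.
Equity contribution = 0.4126 × 10.3% = 4.2498%.
Debt contribution must be 8.2% − 4.2498% = 3.9502%.
0.5874 × 8% × (1 − T) = 3.9502%  ⇒  (1 − T) = 0.8406.
T = 15.9389%.

15.94%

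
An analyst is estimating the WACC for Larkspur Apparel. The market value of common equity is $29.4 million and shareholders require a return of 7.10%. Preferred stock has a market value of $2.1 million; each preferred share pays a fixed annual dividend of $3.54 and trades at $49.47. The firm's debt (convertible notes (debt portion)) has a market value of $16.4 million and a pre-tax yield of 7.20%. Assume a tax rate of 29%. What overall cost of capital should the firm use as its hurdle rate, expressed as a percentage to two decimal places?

Cost of preferred: Rp = 3.54 / 49.47 = 7.1559%.
Total capital V = 29.4 + 2.1 + 16.4 = 47.9.
Equity: weight = 29.4/47.9 = 0.6138; cost = 7.1%.
Preferred: weight = 2.1/47.9 = 0.0438; cost = 7.1559%.
Convertible notes (debt portion): weight = 16.4/47.9 = 0.3424; after-tax cost = 7.2% × (1 − 29%) = 5.1120%.
WACC = 0.6138 × 7.1000% + 0.0438 × 7.1559% + 0.3424 × 5.1120% = 6.4218%.

6.42%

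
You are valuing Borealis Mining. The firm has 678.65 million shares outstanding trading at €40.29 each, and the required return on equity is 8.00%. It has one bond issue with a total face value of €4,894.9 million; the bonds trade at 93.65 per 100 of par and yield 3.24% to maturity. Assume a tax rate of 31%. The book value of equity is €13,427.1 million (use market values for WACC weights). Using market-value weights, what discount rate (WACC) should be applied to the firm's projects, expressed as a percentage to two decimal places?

Market value of equity E = 40.29 × 678.65m = 27342.8085m. Market value of debt D = 4894.9m × 93.65/100 = 4584.07385m.
Total capital V = 27342.8085 + 4584.07385 = 31926.88235.
Equity: weight = 27342.8085/31926.88235 = 0.8564; cost = 8%.
Bonds outstanding: weight = 4584.07385/31926.88235 = 0.1436; after-tax cost = 3.24% × (1 − 31%) = 2.2356%.
WACC = 0.8564 × 8.0000% + 0.1436 × 2.2356% = 7.1723%.

7.17%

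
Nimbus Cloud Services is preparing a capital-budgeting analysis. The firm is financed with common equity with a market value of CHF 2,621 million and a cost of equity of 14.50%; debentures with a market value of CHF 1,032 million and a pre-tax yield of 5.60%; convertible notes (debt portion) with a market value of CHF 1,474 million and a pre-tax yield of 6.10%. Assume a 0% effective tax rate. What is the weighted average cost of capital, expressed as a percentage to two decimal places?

Total capital V = 2621 + 1032 + 1474 = 5127.
Equity: weight = 2621/5127 = 0.5112; cost = 14.5%.
Debentures: weight = 1032/5127 = 0.2013; after-tax cost = 5.6% × (1 − 0%) = 5.6000%.
Convertible notes (debt portion): weight = 1474/5127 = 0.2875; after-tax cost = 6.1% × (1 − 0%) = 6.1000%.
WACC = 0.5112 × 14.5000% + 0.2013 × 5.6000% + 0.2875 × 6.1000% = 10.2936%.

10.29%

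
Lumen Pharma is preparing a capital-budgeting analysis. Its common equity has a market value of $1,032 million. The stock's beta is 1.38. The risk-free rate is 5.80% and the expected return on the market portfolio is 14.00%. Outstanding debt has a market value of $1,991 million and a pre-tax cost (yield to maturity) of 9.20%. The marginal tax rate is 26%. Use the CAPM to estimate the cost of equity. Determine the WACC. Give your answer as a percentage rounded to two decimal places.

Market risk premium = 14.0% − 5.8% = 8.2%.
Cost of equity via CAPM: Re = 5.8% + 1.38 × 8.2% = 17.1160%.
Total capital V = 1032 + 1991 = 3023.
Equity: weight = 1032/3023 = 0.3414; cost = 17.116%.
Debt: weight = 1991/3023 = 0.6586; after-tax cost = 9.2% × (1 − 26%) = 6.8080%.
WACC = 0.3414 × 17.1160% + 0.6586 × 6.8080% = 10.3270%.

10.33%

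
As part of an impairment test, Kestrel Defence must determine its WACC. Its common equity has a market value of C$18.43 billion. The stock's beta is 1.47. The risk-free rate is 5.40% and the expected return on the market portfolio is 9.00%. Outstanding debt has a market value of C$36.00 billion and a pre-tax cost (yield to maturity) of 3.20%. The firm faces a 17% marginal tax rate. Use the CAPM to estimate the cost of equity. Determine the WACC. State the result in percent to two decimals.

Market risk premium = 9.0% − 5.4% = 3.6%.
Cost of equity via CAPM: Re = 5.4% + 1.47 × 3.6% = 10.6920%.
Total capital V = 18.43 + 36 = 54.43.
Equity: weight = 18.43/54.43 = 0.3386; cost = 10.692%.
Debt: weight = 36/54.43 = 0.6614; after-tax cost = 3.2% × (1 − 17%) = 2.6560%.
WACC = 0.3386 × 10.6920% + 0.6614 × 2.6560% = 5.3770%.

5.38%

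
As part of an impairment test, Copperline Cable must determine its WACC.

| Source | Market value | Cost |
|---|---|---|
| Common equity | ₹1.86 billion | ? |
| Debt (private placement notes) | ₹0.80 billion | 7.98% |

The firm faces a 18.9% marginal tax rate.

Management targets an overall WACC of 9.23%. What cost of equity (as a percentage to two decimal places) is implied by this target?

Total capital V = 1.86 + 0.8 = 2.66.
Equity weight = 1.86/2.66 = 0.6992.
Private placement notes weight = 0.8/2.66 = 0.3008.
Debt contribution = 0.3008 × 7.98% × (1 − 18.9%) = 1.9464%.
Required equity contribution = 9.23% − 1.9464% = 7.2836%.
Re = 7.2836% / 0.6992 = 10.4163%.

10.42%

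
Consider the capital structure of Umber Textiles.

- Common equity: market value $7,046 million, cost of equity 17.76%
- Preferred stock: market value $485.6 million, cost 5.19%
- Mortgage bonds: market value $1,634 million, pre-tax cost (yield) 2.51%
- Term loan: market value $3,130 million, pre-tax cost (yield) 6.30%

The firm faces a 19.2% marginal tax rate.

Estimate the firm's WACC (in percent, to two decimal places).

Total capital V = 7046 + 485.6 + 1634 + 3130 = 12295.6.
Equity: weight = 7046/12295.6 = 0.5731; cost = 17.76%.
Preferred: weight = 485.6/12295.6 = 0.0395; cost = 5.19%.
Mortgage bonds: weight = 1634/12295.6 = 0.1329; after-tax cost = 2.51% × (1 − 19.2%) = 2.0281%.
Term loan: weight = 3130/12295.6 = 0.2546; after-tax cost = 6.3% × (1 − 19.2%) = 5.0904%.
WACC = 0.5731 × 17.7600% + 0.0395 × 5.1900% + 0.1329 × 2.0281% + 0.2546 × 5.0904% = 11.9477%.

11.95%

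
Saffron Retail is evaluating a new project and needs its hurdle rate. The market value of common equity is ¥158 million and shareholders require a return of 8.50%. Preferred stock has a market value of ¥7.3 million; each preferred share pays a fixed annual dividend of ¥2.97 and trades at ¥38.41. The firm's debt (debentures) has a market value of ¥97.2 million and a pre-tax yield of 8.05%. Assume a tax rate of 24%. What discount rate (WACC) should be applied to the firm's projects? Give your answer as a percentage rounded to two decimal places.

Cost of preferred: Rp = 2.97 / 38.41 = 7.7324%.
Total capital V = 158 + 7.3 + 97.2 = 262.5.
Equity: weight = 158/262.5 = 0.6019; cost = 8.5%.
Preferred: weight = 7.3/262.5 = 0.0278; cost = 7.7324%.
Debentures: weight = 97.2/262.5 = 0.3703; after-tax cost = 8.05% × (1 − 24%) = 6.1180%.
WACC = 0.6019 × 8.5000% + 0.0278 × 7.7324% + 0.3703 × 6.1180% = 7.5966%.

7.60%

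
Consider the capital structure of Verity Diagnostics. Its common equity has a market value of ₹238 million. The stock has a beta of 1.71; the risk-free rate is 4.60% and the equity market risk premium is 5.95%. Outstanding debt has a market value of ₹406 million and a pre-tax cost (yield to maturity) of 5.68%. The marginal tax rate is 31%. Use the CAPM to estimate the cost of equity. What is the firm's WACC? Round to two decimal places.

Cost of equity via CAPM: Re = 4.6% + 1.71 × 5.95% = 14.7745%.
Total capital V = 238 + 406 = 644.
Equity: weight = 238/644 = 0.3696; cost = 14.7745%.
Debt: weight = 406/644 = 0.6304; after-tax cost = 5.68% × (1 − 31%) = 3.9192%.
WACC = 0.3696 × 14.7745% + 0.6304 × 3.9192% = 7.9309%.

7.93%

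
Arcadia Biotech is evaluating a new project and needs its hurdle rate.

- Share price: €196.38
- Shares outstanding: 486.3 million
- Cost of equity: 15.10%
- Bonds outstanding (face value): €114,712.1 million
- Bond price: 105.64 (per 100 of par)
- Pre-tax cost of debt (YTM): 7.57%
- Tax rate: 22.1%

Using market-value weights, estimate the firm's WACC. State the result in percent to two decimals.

Market value of equity E = 196.38 × 486.3m = 95499.594m. Market value of debt D = 114712.1m × 105.64/100 = 121181.86244m.
Total capital V = 95499.594 + 121181.86244 = 216681.45644.
Equity: weight = 95499.594/216681.45644 = 0.4407; cost = 15.1%.
Bonds outstanding: weight = 121181.86244/216681.45644 = 0.5593; after-tax cost = 7.57% × (1 − 22.1%) = 5.8970%.
WACC = 0.4407 × 15.1000% + 0.5593 × 5.8970% = 9.9531%.

9.95%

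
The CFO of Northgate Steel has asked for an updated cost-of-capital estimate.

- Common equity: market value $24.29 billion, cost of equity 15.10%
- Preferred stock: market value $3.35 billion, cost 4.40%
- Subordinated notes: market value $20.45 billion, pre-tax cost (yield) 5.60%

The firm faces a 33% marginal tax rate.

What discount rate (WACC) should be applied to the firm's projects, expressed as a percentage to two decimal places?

Total capital V = 24.29 + 3.35 + 20.45 = 48.09.
Equity: weight = 24.29/48.09 = 0.5051; cost = 15.1%.
Preferred: weight = 3.35/48.09 = 0.0697; cost = 4.4%.
Subordinated notes: weight = 20.45/48.09 = 0.4252; after-tax cost = 5.6% × (1 − 33%) = 3.7520%.
WACC = 0.5051 × 15.1000% + 0.0697 × 4.4000% + 0.4252 × 3.7520% = 9.5290%.

9.53%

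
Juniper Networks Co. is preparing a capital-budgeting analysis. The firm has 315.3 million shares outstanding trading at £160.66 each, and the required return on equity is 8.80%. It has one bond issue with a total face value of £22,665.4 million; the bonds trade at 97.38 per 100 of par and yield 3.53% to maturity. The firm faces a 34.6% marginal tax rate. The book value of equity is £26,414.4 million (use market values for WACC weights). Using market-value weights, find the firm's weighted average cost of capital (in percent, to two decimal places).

6.83%

Market value of equity E = 160.66 × 315.3m = 50656.098m. Market value of debt D = 22665.4m × 97.38/100 = 22071.56652m.
Total capital V = 50656.098 + 22071.56652 = 72727.66452.
Equity: weight = 50656.098/72727.66452 = 0.6965; cost = 8.8%.
Bonds outstanding: weight = 22071.56652/72727.66452 = 0.3035; after-tax cost = 3.53% × (1 − 34.6%) = 2.3086%.
WACC = 0.6965 × 8.8000% + 0.3035 × 2.3086% = 6.8300%.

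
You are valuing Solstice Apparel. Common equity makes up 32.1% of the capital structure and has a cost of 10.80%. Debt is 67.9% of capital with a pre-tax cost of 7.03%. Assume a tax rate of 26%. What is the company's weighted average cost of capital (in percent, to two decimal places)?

7.00%

After-tax cost of debt = 7.03% × (1 − 26%) = 5.2022%.
WACC = 0.321 × 10.8000% + 0.679 × 5.2022% = 6.9991%.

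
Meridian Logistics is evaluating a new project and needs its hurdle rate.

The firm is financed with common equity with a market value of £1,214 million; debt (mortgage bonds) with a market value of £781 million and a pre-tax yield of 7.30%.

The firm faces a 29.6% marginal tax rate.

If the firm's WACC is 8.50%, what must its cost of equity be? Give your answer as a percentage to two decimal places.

10.66%

Total capital V = 1214 + 781 = 1995.
Equity weight = 1214/1995 = 0.6085.
Mortgage bonds weight = 781/1995 = 0.3915.
Debt contribution = 0.3915 × 7.3% × (1 − 29.6%) = 2.0119%.
Required equity contribution = 8.5% − 2.0119% = 6.4881%.
Re = 6.4881% / 0.6085 = 10.6621%.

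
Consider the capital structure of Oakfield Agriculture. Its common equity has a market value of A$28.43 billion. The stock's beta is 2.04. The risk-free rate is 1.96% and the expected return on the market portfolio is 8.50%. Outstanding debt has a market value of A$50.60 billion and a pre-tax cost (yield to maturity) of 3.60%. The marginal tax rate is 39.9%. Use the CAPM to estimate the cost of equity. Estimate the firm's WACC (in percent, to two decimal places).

Market risk premium = 8.5% − 1.96% = 6.54%.
Cost of equity via CAPM: Re = 1.96% + 2.04 × 6.54% = 15.3016%.
Total capital V = 28.43 + 50.6 = 79.03.
Equity: weight = 28.43/79.03 = 0.3597; cost = 15.3016%.
Debt: weight = 50.6/79.03 = 0.6403; after-tax cost = 3.6% × (1 − 39.9%) = 2.1636%.
WACC = 0.3597 × 15.3016% + 0.6403 × 2.1636% = 6.8898%.

6.89%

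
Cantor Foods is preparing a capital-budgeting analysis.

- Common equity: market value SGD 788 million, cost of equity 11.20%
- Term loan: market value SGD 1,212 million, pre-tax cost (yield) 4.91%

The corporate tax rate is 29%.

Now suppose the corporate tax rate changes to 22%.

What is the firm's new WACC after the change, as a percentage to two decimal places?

After the change:
Total capital V = 788 + 1212 = 2000.
Equity: weight = 788/2000 = 0.3940; cost = 11.2%.
Term loan: weight = 1212/2000 = 0.6060; after-tax cost = 4.91% × (1 − 22%) = 3.8298%.
WACC = 0.3940 × 11.2000% + 0.6060 × 3.8298% = 6.7337%.

6.73%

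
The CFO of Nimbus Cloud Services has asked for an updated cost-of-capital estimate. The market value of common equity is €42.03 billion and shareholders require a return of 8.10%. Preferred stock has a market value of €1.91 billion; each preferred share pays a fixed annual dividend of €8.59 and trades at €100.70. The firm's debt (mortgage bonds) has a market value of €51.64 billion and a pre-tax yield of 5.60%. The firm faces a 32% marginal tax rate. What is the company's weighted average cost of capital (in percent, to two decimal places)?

5.79%

Cost of preferred: Rp = 8.59 / 100.7 = 8.5303%.
Total capital V = 42.03 + 1.91 + 51.64 = 95.58.
Equity: weight = 42.03/95.58 = 0.4397; cost = 8.1%.
Preferred: weight = 1.91/95.58 = 0.0200; cost = 8.5303%.
Mortgage bonds: weight = 51.64/95.58 = 0.5403; after-tax cost = 5.6% × (1 − 32%) = 3.8080%.
WACC = 0.4397 × 8.1000% + 0.0200 × 8.5303% + 0.5403 × 3.8080% = 5.7897%.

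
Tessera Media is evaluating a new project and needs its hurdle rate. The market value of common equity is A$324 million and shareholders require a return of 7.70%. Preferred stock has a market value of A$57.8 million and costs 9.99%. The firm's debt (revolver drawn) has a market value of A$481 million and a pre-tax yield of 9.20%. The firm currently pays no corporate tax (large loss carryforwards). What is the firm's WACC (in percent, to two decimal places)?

8.69%

Total capital V = 324 + 57.8 + 481 = 862.8.
Equity: weight = 324/862.8 = 0.3755; cost = 7.7%.
Preferred: weight = 57.8/862.8 = 0.0670; cost = 9.99%.
Revolver drawn: weight = 481/862.8 = 0.5575; after-tax cost = 9.2% × (1 − 0%) = 9.2000%.
WACC = 0.3755 × 7.7000% + 0.0670 × 9.9900% + 0.5575 × 9.2000% = 8.6896%.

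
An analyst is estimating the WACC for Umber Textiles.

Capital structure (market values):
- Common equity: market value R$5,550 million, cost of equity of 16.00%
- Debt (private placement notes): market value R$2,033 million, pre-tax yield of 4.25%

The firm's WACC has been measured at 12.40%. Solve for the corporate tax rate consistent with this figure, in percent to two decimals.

39.48%

Total capital V = 5550 + 2033 = 7583.
Equity weight = 5550/7583 = 0.7319.
Private placement notes weight = 2033/7583 = 0.2681.
Equity contribution = 0.7319 × 16% = 11.7104%.
Debt contribution must be 12.4% − 11.7104% = 0.6896%.
0.2681 × 4.25% × (1 − T) = 0.6896%  ⇒  (1 − T) = 0.6052.
T = 39.4786%.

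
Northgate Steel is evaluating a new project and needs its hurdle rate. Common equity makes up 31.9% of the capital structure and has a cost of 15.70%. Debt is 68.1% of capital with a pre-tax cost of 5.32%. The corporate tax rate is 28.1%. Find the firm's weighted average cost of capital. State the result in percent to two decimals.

7.61%

After-tax cost of debt = 5.32% × (1 − 28.1%) = 3.8251%.
WACC = 0.319 × 15.7000% + 0.681 × 3.8251% = 7.6132%.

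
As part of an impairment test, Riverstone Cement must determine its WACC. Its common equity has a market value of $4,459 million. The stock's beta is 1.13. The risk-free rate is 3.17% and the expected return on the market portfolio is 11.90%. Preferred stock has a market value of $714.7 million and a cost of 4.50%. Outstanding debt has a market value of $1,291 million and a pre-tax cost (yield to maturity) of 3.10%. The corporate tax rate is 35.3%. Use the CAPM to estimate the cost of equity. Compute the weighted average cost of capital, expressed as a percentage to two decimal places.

9.89%

Market risk premium = 11.9% − 3.17% = 8.73%.
Cost of equity via CAPM: Re = 3.17% + 1.13 × 8.73% = 13.0349%.
Total capital V = 4459 + 714.7 + 1291 = 6464.7.
Equity: weight = 4459/6464.7 = 0.6897; cost = 13.0349%.
Preferred: weight = 714.7/6464.7 = 0.1106; cost = 4.5%.
Debt: weight = 1291/6464.7 = 0.1997; after-tax cost = 3.1% × (1 − 35.3%) = 2.0057%.
WACC = 0.6897 × 13.0349% + 0.1106 × 4.5000% + 0.1997 × 2.0057% = 9.8888%.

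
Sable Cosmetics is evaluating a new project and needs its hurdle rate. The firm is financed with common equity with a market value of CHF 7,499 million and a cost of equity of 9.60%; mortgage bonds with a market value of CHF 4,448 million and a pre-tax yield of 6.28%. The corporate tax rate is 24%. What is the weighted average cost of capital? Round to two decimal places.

7.80%

Total capital V = 7499 + 4448 = 11947.
Equity: weight = 7499/11947 = 0.6277; cost = 9.6%.
Mortgage bonds: weight = 4448/11947 = 0.3723; after-tax cost = 6.28% × (1 − 24%) = 4.7728%.
WACC = 0.6277 × 9.6000% + 0.3723 × 4.7728% = 7.8028%.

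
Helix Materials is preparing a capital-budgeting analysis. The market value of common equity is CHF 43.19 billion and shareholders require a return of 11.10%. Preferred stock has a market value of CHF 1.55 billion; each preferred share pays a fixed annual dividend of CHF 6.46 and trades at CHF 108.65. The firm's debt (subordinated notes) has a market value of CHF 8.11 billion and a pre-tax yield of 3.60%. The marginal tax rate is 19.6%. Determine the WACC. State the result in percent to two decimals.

9.69%

Cost of preferred: Rp = 6.46 / 108.65 = 5.9457%.
Total capital V = 43.19 + 1.55 + 8.11 = 52.85.
Equity: weight = 43.19/52.85 = 0.8172; cost = 11.1%.
Preferred: weight = 1.55/52.85 = 0.0293; cost = 5.9457%.
Subordinated notes: weight = 8.11/52.85 = 0.1535; after-tax cost = 3.6% × (1 − 19.6%) = 2.8944%.
WACC = 0.8172 × 11.1000% + 0.0293 × 5.9457% + 0.1535 × 2.8944% = 9.6897%.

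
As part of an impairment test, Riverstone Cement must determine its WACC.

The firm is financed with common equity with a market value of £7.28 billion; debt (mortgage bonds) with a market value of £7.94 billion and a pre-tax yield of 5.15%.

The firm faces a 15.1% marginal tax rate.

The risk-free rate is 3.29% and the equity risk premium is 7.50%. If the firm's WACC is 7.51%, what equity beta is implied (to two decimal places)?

Total capital V = 7.28 + 7.94 = 15.22.
Equity weight = 7.28/15.22 = 0.4783.
Mortgage bonds weight = 7.94/15.22 = 0.5217.
Debt contribution = 0.5217 × 5.15% × (1 − 15.1%) = 2.2810%.
Required equity contribution = 7.51% − 2.2810% = 5.2290%  ⇒  Re = 10.9321%.
CAPM: 10.9321% = 3.29% + β × 7.5%  ⇒  β = 1.0189.

1.02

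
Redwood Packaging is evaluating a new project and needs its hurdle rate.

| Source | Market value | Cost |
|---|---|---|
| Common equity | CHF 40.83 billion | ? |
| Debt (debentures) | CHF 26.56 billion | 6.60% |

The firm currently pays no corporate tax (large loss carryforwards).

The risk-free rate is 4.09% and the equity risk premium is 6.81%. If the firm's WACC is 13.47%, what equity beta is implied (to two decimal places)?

Total capital V = 40.83 + 26.56 = 67.39.
Equity weight = 40.83/67.39 = 0.6059.
Debentures weight = 26.56/67.39 = 0.3941.
Debt contribution = 0.3941 × 6.6% × (1 − 0%) = 2.6012%.
Required equity contribution = 13.47% − 2.6012% = 10.8688%  ⇒  Re = 17.9389%.
CAPM: 17.9389% = 4.09% + β × 6.81%  ⇒  β = 2.0336.

2.03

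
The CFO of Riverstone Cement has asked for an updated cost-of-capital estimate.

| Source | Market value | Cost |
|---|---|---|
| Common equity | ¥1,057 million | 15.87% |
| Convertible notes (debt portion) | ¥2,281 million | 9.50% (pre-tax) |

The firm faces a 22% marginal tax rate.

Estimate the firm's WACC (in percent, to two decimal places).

10.09%

Total capital V = 1057 + 2281 = 3338.
Equity: weight = 1057/3338 = 0.3167; cost = 15.87%.
Convertible notes (debt portion): weight = 2281/3338 = 0.6833; after-tax cost = 9.5% × (1 − 22%) = 7.4100%.
WACC = 0.3167 × 15.8700% + 0.6833 × 7.4100% = 10.0889%.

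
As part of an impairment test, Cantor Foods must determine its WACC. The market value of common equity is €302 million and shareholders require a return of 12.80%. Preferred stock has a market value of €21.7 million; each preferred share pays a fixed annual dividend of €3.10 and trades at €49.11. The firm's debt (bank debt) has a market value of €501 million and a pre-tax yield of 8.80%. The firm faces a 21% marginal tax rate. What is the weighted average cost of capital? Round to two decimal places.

Cost of preferred: Rp = 3.1 / 49.11 = 6.3124%.
Total capital V = 302 + 21.7 + 501 = 824.7.
Equity: weight = 302/824.7 = 0.3662; cost = 12.8%.
Preferred: weight = 21.7/824.7 = 0.0263; cost = 6.3124%.
Bank debt: weight = 501/824.7 = 0.6075; after-tax cost = 8.8% × (1 − 21%) = 6.9520%.
WACC = 0.3662 × 12.8000% + 0.0263 × 6.3124% + 0.6075 × 6.9520% = 9.0767%.

9.08%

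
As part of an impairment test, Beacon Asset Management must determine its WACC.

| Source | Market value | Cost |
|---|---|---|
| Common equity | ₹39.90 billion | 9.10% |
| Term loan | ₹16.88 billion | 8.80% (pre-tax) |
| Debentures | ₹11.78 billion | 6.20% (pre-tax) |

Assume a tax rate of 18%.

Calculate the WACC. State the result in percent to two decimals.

7.95%

Total capital V = 39.9 + 16.88 + 11.78 = 68.56.
Equity: weight = 39.9/68.56 = 0.5820; cost = 9.1%.
Term loan: weight = 16.88/68.56 = 0.2462; after-tax cost = 8.8% × (1 − 18%) = 7.2160%.
Debentures: weight = 11.78/68.56 = 0.1718; after-tax cost = 6.2% × (1 − 18%) = 5.0840%.
WACC = 0.5820 × 9.1000% + 0.2462 × 7.2160% + 0.1718 × 5.0840% = 7.9461%.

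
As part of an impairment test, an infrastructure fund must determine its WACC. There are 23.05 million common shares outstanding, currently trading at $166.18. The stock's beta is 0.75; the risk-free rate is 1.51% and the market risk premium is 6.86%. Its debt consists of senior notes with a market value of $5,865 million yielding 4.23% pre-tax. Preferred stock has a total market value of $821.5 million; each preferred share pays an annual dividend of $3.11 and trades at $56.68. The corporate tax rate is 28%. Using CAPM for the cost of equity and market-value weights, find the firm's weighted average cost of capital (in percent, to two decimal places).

Cost of equity via CAPM: Re = 1.51% + 0.75 × 6.86% = 6.6550%.
Cost of preferred: Rp = 3.11 / 56.68 = 5.4869%.
Market value of equity E = 166.18 × 23.05m = 3830.449m.
Total capital V = 3830.449 + 821.5 + 5865 = 10516.949.
Equity: weight = 3830.449/10516.949 = 0.3642; cost = 6.655%.
Preferred: weight = 821.5/10516.949 = 0.0781; cost = 5.4869%.
Senior notes: weight = 5865/10516.949 = 0.5577; after-tax cost = 4.23% × (1 − 28%) = 3.0456%.
WACC = 0.3642 × 6.6550% + 0.0781 × 5.4869% + 0.5577 × 3.0456% = 4.5509%.

4.55%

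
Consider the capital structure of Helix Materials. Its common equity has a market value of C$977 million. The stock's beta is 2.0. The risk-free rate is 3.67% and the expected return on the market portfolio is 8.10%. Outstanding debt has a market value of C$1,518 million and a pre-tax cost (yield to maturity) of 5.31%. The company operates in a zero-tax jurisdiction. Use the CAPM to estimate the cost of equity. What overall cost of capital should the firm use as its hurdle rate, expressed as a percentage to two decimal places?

Market risk premium = 8.1% − 3.67% = 4.43%.
Cost of equity via CAPM: Re = 3.67% + 2.0 × 4.43% = 12.5300%.
Total capital V = 977 + 1518 = 2495.
Equity: weight = 977/2495 = 0.3916; cost = 12.53%.
Debt: weight = 1518/2495 = 0.6084; after-tax cost = 5.31% × (1 − 0%) = 5.3100%.
WACC = 0.3916 × 12.5300% + 0.6084 × 5.3100% = 8.1372%.

8.14%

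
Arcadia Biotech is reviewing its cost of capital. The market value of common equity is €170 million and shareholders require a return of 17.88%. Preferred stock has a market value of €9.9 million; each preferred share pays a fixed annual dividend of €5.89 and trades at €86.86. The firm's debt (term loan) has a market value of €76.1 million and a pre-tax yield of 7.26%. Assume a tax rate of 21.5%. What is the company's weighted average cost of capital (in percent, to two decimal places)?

Cost of preferred: Rp = 5.89 / 86.86 = 6.7810%.
Total capital V = 170 + 9.9 + 76.1 = 256.
Equity: weight = 170/256 = 0.6641; cost = 17.88%.
Preferred: weight = 9.9/256 = 0.0387; cost = 6.781%.
Term loan: weight = 76.1/256 = 0.2973; after-tax cost = 7.26% × (1 − 21.5%) = 5.6991%.
WACC = 0.6641 × 17.8800% + 0.0387 × 6.7810% + 0.2973 × 5.6991% = 13.8298%.

13.83%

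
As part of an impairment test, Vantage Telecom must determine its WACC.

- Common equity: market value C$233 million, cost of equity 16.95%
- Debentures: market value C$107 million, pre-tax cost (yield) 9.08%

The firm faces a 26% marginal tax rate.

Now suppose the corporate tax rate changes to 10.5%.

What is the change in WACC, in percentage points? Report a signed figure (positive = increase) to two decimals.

Current WACC:
Total capital V = 233 + 107 = 340.
Equity: weight = 233/340 = 0.6853; cost = 16.95%.
Debentures: weight = 107/340 = 0.3147; after-tax cost = 9.08% × (1 − 26%) = 6.7192%.
WACC = 0.6853 × 16.9500% + 0.3147 × 6.7192% = 13.7303%.
After the change:
Total capital V = 233 + 107 = 340.
Equity: weight = 233/340 = 0.6853; cost = 16.95%.
Debentures: weight = 107/340 = 0.3147; after-tax cost = 9.08% × (1 − 10.5%) = 8.1266%.
WACC = 0.6853 × 16.9500% + 0.3147 × 8.1266% = 14.1732%.
Change in WACC = 14.1732% − 13.7303% = 0.4429 pp.

+0.44 pp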